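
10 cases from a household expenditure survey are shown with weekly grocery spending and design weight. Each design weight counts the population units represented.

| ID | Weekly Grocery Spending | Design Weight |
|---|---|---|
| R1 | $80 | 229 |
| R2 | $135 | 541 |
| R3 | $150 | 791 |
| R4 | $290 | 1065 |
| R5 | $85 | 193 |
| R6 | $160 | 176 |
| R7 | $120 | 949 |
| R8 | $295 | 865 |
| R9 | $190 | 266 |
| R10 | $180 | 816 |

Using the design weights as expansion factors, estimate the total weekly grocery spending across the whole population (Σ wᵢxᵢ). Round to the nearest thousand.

Weighted total = 80×229 + 135×541 + 150×791 + 290×1065 + 85×193 + 160×176 + 120×949 + 295×865 + 190×266 + 180×816
  = 18320 + 73035 + 118650 + 308850 + 16405 + 28160 + 113880 + 255175 + 50540 + 146880 = 1129895

1130000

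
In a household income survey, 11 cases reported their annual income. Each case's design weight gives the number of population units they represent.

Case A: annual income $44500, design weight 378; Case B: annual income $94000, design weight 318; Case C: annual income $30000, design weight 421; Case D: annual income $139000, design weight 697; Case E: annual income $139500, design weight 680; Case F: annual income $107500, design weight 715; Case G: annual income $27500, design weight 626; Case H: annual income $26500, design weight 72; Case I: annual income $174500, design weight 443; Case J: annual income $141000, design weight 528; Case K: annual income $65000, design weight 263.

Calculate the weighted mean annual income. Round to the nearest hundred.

100400

Weighted sum = 515918000
Sum of weights = 378 + 318 + 421 + 697 + 680 + 715 + 626 + 72 + 443 + 528 + 263 = 5141
Weighted mean = 515918000 / 5141 = 100353.63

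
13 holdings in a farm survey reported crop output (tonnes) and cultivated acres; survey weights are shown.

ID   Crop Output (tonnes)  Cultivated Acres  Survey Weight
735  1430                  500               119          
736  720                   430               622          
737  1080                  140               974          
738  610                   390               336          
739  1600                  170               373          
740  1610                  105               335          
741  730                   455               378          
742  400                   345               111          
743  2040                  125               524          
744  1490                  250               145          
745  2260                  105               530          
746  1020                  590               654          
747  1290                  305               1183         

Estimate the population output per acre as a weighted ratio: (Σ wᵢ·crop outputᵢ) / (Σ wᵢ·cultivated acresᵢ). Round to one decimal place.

4.4

Σ wᵢ·y = 8007340
Σ wᵢ·x = 1807305
Ratio = 8007340 / 1807305 = 4.4305416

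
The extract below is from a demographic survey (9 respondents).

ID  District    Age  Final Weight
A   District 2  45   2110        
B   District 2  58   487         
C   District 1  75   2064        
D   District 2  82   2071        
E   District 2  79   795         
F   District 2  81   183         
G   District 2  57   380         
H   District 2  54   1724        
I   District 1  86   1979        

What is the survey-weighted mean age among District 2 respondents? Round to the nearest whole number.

63

District 2 rows: A, B, D, E, F, G, H
Weighted sum = 45×2110 + 58×487 + 82×2071 + 79×795 + 81×183 + 57×380 + 54×1724
  = 94950 + 28246 + 169822 + 62805 + 14823 + 21660 + 93096 = 485402
Sum of weights = 2110 + 487 + 2071 + 795 + 183 + 380 + 1724 = 7750
Weighted mean = 485402 / 7750 = 62.632516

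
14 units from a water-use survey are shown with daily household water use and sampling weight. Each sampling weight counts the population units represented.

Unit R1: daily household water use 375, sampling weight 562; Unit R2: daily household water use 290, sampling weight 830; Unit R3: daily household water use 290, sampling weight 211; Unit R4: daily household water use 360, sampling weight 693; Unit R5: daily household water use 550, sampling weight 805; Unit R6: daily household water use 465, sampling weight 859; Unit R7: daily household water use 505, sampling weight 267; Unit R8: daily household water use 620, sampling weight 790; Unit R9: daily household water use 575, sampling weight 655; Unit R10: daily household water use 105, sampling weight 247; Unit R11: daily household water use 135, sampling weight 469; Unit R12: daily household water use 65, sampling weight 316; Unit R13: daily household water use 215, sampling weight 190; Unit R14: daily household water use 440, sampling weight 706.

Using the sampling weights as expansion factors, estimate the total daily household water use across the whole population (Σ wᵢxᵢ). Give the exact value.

Weighted total = 3066845

3066845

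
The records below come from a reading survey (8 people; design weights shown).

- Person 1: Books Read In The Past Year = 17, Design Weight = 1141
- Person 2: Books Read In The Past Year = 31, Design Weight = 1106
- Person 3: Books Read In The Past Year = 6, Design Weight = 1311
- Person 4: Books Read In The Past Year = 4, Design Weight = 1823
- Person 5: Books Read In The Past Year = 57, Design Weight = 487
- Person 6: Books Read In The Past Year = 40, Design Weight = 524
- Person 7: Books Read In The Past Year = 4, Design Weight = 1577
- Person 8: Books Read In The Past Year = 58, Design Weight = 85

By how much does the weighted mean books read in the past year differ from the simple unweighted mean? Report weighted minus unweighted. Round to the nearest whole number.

Unweighted sum = 17 + 31 + 6 + 4 + 57 + 40 + 4 + 58 = 217
Unweighted mean = 217 / 8 = 27.125
Weighted sum = 17×1141 + 31×1106 + 6×1311 + 4×1823 + 57×487 + 40×524 + 4×1577 + 58×85
  = 19397 + 34286 + 7866 + 7292 + 27759 + 20960 + 6308 + 4930 = 128798
Sum of weights = 1141 + 1106 + 1311 + 1823 + 487 + 524 + 1577 + 85 = 8054
Weighted mean = 128798 / 8054 = 15.991805
Difference (weighted minus unweighted) = -11.133195

-11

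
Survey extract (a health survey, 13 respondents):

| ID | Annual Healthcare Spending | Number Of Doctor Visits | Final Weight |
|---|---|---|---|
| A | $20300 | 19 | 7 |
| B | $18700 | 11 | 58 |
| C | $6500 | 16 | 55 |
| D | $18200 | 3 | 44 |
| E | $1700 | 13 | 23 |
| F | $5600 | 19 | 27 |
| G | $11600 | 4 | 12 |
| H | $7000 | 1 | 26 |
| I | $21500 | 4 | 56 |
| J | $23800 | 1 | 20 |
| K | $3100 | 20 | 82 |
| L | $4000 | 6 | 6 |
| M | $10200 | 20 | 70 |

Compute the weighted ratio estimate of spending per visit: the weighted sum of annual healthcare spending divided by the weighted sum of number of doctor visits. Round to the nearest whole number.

930

Σ wᵢ·y = 5568700
Σ wᵢ·x = 5989
Ratio = 5568700 / 5989 = 929.82134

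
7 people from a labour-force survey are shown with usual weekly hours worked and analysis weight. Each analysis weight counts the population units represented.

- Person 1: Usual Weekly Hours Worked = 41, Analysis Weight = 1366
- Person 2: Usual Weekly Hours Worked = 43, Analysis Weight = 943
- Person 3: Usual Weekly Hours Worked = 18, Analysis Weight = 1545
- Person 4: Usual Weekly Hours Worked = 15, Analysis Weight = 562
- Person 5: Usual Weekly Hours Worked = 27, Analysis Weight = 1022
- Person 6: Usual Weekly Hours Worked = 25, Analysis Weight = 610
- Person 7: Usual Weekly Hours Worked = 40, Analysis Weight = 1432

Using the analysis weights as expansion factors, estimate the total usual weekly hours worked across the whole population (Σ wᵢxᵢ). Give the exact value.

Weighted total = 41×1366 + 43×943 + 18×1545 + 15×562 + 27×1022 + 25×610 + 40×1432
  = 232919

232919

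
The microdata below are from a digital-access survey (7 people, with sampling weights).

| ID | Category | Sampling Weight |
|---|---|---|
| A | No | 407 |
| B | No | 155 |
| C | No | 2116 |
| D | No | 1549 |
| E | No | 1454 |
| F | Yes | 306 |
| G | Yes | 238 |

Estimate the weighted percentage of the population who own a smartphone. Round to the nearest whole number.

9

Sum of weights for 'Yes' = 306 + 238 = 544
Total weight = 407 + 155 + 2116 + 1549 + 1454 + 306 + 238 = 6225
Weighted proportion = 544 / 6225 = 0.087389558 → 8.7389558%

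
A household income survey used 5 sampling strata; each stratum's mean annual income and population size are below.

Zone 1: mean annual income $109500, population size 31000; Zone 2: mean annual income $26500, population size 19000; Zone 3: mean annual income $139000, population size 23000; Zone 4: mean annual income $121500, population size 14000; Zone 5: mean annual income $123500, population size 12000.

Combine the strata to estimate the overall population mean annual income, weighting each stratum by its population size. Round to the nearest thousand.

104000

Σ Nₕ·x̄ₕ = 109500×31000 + 26500×19000 + 139000×23000 + 121500×14000 + 123500×12000
  = 3394500000 + 503500000 + 3197000000 + 1701000000 + 1482000000 = 10278000000
Σ Nₕ = 31000 + 19000 + 23000 + 14000 + 12000 = 99000
Overall mean = 10278000000 / 99000 = 103818.18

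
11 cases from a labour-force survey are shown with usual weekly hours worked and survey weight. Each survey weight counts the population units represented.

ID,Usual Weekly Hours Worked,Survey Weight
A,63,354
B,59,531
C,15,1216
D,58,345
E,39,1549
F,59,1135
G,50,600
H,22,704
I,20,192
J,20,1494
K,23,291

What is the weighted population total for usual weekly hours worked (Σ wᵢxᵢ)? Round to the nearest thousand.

305000

Weighted total = 63×354 + 59×531 + 15×1216 + 58×345 + 39×1549 + 59×1135 + 50×600 + 22×704 + 20×192 + 20×1494 + 23×291
  = 22302 + 31329 + 18240 + 20010 + 60411 + 66965 + 30000 + 15488 + 3840 + 29880 + 6693 = 305158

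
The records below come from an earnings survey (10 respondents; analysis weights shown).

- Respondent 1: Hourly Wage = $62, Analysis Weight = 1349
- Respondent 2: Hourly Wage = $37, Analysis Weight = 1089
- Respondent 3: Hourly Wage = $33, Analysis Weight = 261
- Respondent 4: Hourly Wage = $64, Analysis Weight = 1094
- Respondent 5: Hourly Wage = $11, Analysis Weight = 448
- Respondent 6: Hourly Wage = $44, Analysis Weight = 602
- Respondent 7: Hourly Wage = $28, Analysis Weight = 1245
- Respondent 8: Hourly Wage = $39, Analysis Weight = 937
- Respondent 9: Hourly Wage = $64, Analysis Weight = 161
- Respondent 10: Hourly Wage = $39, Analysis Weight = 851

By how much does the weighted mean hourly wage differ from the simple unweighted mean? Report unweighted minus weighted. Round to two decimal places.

-1.31

Unweighted sum = 62 + 37 + 33 + 64 + 11 + 44 + 28 + 39 + 64 + 39 = 421
Unweighted mean = 421 / 10 = 42.1
Weighted sum = 62×1349 + 37×1089 + 33×261 + 64×1094 + 11×448 + 44×602 + 28×1245 + 39×937 + 64×161 + 39×851
  = 83638 + 40293 + 8613 + 70016 + 4928 + 26488 + 34860 + 36543 + 10304 + 33189 = 348872
Sum of weights = 1349 + 1089 + 261 + 1094 + 448 + 602 + 1245 + 937 + 161 + 851 = 8037
Weighted mean = 348872 / 8037 = 43.408237
Difference (unweighted minus weighted) = -1.3082369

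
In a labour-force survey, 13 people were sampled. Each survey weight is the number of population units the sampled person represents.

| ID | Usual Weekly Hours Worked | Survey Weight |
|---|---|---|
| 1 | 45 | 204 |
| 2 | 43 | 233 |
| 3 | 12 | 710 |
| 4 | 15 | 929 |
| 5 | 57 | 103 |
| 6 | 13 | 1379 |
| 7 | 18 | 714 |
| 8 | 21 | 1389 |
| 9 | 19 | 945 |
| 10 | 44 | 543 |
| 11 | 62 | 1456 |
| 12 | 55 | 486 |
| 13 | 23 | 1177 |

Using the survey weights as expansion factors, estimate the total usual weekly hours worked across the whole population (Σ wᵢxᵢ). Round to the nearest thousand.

Weighted total = 293393

293000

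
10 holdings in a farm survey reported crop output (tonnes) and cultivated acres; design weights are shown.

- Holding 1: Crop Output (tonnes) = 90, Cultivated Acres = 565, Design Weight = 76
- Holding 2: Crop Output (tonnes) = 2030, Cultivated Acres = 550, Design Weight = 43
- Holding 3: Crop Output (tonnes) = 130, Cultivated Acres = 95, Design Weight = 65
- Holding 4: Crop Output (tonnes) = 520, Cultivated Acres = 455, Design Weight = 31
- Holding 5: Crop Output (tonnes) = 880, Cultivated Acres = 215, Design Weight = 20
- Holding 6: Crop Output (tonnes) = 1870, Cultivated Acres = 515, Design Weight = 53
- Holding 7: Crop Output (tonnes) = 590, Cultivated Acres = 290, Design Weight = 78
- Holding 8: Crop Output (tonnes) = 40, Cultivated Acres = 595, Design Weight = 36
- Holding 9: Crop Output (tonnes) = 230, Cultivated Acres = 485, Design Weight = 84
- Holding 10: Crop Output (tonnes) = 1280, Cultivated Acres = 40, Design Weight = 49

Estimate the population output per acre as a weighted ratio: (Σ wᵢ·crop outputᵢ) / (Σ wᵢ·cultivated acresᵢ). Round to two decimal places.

Σ wᵢ·y = 90×76 + 2030×43 + 130×65 + 520×31 + 880×20 + 1870×53 + 590×78 + 40×36 + 230×84 + 1280×49
  = 6840 + 87290 + 8450 + 16120 + 17600 + 99110 + 46020 + 1440 + 19320 + 62720 = 364910
Σ wᵢ·x = 565×76 + 550×43 + 95×65 + 455×31 + 215×20 + 515×53 + 290×78 + 595×36 + 485×84 + 40×49
  = 205205
Ratio = 364910 / 205205 = 1.7782705

1.78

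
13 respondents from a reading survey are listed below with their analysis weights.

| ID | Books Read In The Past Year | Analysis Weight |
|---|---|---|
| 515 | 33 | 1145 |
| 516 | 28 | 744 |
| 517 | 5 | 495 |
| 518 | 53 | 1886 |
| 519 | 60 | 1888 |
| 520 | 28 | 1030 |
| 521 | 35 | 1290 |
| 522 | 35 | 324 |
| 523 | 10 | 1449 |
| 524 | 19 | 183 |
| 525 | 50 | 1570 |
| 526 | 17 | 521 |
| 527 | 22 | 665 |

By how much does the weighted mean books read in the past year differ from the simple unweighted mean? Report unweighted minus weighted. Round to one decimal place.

-6.0

Unweighted sum = 395
Unweighted mean = 395 / 13 = 30.384615
Weighted sum = 479614
Sum of weights = 13190
Weighted mean = 479614 / 13190 = 36.361941
Difference (unweighted minus weighted) = -5.9773255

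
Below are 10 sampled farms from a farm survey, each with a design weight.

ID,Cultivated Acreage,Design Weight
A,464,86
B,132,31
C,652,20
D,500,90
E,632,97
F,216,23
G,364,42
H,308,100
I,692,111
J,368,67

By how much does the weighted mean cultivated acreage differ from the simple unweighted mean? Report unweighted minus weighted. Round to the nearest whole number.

-41

Unweighted sum = 464 + 132 + 652 + 500 + 632 + 216 + 364 + 308 + 692 + 368 = 4328
Unweighted mean = 4328 / 10 = 432.8
Weighted sum = 464×86 + 132×31 + 652×20 + 500×90 + 632×97 + 216×23 + 364×42 + 308×100 + 692×111 + 368×67
  = 39904 + 4092 + 13040 + 45000 + 61304 + 4968 + 15288 + 30800 + 76812 + 24656 = 315864
Sum of weights = 86 + 31 + 20 + 90 + 97 + 23 + 42 + 100 + 111 + 67 = 667
Weighted mean = 315864 / 667 = 473.55922
Difference (unweighted minus weighted) = -40.75922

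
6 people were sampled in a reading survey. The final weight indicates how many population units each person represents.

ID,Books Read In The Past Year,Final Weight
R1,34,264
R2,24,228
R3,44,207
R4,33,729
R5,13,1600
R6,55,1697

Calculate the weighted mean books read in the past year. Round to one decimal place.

Weighted sum = 34×264 + 24×228 + 44×207 + 33×729 + 13×1600 + 55×1697
  = 8976 + 5472 + 9108 + 24057 + 20800 + 93335 = 161748
Sum of weights = 264 + 228 + 207 + 729 + 1600 + 1697 = 4725
Weighted mean = 161748 / 4725 = 34.232381

34.2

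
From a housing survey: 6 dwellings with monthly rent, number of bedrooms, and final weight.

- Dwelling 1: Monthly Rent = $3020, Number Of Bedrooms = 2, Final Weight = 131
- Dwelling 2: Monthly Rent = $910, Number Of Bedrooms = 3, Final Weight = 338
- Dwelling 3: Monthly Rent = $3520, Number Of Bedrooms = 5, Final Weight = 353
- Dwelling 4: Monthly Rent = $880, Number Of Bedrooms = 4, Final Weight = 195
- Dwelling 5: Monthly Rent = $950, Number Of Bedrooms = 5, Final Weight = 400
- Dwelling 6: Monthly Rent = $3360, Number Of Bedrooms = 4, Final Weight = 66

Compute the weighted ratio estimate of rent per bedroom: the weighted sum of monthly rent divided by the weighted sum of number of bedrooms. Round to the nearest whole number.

447

Σ wᵢ·y = 3020×131 + 910×338 + 3520×353 + 880×195 + 950×400 + 3360×66
  = 395620 + 307580 + 1242560 + 171600 + 380000 + 221760 = 2719120
Σ wᵢ·x = 2×131 + 3×338 + 5×353 + 4×195 + 5×400 + 4×66
  = 6085
Ratio = 2719120 / 6085 = 446.8562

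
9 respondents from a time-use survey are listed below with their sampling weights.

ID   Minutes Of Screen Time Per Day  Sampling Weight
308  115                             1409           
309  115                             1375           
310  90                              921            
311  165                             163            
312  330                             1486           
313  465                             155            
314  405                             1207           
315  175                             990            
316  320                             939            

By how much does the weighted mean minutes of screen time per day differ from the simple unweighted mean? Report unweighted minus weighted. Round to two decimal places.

Unweighted sum = 115 + 115 + 90 + 165 + 330 + 465 + 405 + 175 + 320 = 2180
Unweighted mean = 2180 / 9 = 242.22222
Weighted sum = 1954965
Sum of weights = 1409 + 1375 + 921 + 163 + 1486 + 155 + 1207 + 990 + 939 = 8645
Weighted mean = 1954965 / 8645 = 226.13823
Difference (unweighted minus weighted) = 16.083992

16.08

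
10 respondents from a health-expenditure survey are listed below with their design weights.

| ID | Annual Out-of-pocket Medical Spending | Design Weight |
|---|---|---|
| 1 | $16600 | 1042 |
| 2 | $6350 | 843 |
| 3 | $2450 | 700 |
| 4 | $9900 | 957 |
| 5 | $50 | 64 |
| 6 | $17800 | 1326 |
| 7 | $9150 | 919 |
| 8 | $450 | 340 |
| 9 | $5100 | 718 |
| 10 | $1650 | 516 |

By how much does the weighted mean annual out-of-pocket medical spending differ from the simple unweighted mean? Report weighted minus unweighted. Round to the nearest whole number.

Unweighted sum = 16600 + 6350 + 2450 + 9900 + 50 + 17800 + 9150 + 450 + 5100 + 1650 = 69500
Unweighted mean = 69500 / 10 = 6950
Weighted sum = 70520600
Sum of weights = 7425
Weighted mean = 70520600 / 7425 = 9497.7239
Difference (weighted minus unweighted) = 2547.7239

2548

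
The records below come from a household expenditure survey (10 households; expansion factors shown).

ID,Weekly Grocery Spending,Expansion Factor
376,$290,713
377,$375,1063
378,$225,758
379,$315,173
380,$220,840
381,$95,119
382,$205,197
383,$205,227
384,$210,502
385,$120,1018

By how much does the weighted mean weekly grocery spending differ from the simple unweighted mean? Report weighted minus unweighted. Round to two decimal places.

13.05

Unweighted sum = 290 + 375 + 225 + 315 + 220 + 95 + 205 + 205 + 210 + 120 = 2260
Unweighted mean = 2260 / 10 = 226
Weighted sum = 290×713 + 375×1063 + 225×758 + 315×173 + 220×840 + 95×119 + 205×197 + 205×227 + 210×502 + 120×1018
  = 206770 + 398625 + 170550 + 54495 + 184800 + 11305 + 40385 + 46535 + 105420 + 122160 = 1341045
Sum of weights = 5610
Weighted mean = 1341045 / 5610 = 239.04545
Difference (weighted minus unweighted) = 13.045455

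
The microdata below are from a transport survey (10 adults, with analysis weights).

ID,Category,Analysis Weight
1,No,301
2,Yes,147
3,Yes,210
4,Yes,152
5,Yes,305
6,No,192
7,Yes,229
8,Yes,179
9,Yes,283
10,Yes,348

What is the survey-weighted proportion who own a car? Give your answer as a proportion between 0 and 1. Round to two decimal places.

0.79

Sum of weights for 'Yes' = 147 + 210 + 152 + 305 + 229 + 179 + 283 + 348 = 1853
Total weight = 301 + 147 + 210 + 152 + 305 + 192 + 229 + 179 + 283 + 348 = 2346
Weighted proportion = 1853 / 2346 = 0.78985507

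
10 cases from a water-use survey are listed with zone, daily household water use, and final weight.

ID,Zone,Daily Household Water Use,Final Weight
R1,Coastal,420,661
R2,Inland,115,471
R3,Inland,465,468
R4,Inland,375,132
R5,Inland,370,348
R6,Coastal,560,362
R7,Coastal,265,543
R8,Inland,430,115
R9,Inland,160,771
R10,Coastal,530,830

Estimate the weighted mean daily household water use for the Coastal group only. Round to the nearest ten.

Coastal rows: R1, R6, R7, R10
Weighted sum = 420×661 + 560×362 + 265×543 + 530×830
  = 277620 + 202720 + 143895 + 439900 = 1064135
Sum of weights = 661 + 362 + 543 + 830 = 2396
Weighted mean = 1064135 / 2396 = 444.1298

440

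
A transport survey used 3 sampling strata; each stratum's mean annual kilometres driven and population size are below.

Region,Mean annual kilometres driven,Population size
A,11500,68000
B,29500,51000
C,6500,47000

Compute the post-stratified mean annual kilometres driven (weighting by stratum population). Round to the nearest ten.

15610

Σ Nₕ·x̄ₕ = 11500×68000 + 29500×51000 + 6500×47000
  = 782000000 + 1504500000 + 305500000 = 2592000000
Σ Nₕ = 68000 + 51000 + 47000 = 166000
Overall mean = 2592000000 / 166000 = 15614.458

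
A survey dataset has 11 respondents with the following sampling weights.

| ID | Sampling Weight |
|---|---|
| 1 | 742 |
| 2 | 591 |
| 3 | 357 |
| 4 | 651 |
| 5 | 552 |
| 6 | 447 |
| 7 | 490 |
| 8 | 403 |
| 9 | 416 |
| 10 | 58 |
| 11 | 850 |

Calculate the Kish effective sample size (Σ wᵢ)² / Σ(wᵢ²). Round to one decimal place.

9.5

Σ wᵢ = 742 + 591 + 357 + 651 + 552 + 447 + 490 + 403 + 416 + 58 + 850 = 5557
Σ wᵢ² = 3257037
n_eff = 5557² / 3257037 = 30880249 / 3257037 = 9.4810863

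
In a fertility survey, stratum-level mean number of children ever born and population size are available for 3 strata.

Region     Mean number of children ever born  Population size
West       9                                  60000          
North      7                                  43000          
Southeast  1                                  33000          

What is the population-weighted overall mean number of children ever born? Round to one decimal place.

6.4

Σ Nₕ·x̄ₕ = 9×60000 + 7×43000 + 1×33000
  = 874000
Σ Nₕ = 60000 + 43000 + 33000 = 136000
Overall mean = 874000 / 136000 = 6.4264706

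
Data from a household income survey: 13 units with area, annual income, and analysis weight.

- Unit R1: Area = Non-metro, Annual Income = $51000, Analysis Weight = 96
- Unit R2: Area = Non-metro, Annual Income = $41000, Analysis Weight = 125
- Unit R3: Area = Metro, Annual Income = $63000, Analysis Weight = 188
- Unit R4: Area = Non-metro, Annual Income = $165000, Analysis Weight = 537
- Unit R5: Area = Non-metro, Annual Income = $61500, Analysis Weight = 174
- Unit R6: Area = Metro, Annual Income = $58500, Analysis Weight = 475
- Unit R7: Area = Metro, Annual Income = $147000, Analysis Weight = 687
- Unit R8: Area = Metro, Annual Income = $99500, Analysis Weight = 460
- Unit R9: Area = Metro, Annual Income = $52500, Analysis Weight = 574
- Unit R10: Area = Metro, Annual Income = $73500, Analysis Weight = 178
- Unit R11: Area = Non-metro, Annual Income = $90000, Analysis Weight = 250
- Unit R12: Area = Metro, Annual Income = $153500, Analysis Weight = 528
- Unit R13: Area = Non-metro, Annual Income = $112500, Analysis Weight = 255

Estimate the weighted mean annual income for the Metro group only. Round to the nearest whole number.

Metro rows: R3, R6, R7, R8, R9, R10, R12
Weighted sum = 310656500
Sum of weights = 188 + 475 + 687 + 460 + 574 + 178 + 528 = 3090
Weighted mean = 310656500 / 3090 = 100536.08

100536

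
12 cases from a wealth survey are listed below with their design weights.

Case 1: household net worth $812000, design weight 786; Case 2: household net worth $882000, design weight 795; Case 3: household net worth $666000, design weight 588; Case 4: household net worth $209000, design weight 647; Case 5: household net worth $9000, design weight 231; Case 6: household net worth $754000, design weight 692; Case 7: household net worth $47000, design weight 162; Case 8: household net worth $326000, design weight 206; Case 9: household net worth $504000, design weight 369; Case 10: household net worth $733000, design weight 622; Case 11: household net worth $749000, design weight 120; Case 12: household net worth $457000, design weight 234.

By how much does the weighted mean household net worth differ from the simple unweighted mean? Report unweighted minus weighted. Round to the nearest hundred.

Unweighted sum = 812000 + 882000 + 666000 + 209000 + 9000 + 754000 + 47000 + 326000 + 504000 + 733000 + 749000 + 457000 = 6148000
Unweighted mean = 6148000 / 12 = 512333.33
Weighted sum = 812000×786 + 882000×795 + 666000×588 + 209000×647 + 9000×231 + 754000×692 + 47000×162 + 326000×206 + 504000×369 + 733000×622 + 749000×120 + 457000×234
  = 638232000 + 701190000 + 391608000 + 135223000 + 2079000 + 521768000 + 7614000 + 67156000 + 185976000 + 455926000 + 89880000 + 106938000 = 3303590000
Sum of weights = 786 + 795 + 588 + 647 + 231 + 692 + 162 + 206 + 369 + 622 + 120 + 234 = 5452
Weighted mean = 3303590000 / 5452 = 605940.94
Difference (unweighted minus weighted) = -93607.606

-93600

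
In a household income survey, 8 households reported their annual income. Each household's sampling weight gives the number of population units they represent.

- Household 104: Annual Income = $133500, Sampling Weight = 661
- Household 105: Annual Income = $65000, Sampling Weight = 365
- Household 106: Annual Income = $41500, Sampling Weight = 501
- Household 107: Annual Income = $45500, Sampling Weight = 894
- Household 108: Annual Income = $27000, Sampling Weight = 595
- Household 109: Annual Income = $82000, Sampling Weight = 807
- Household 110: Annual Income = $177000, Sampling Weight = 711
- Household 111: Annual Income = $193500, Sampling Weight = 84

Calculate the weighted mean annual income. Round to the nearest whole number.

Weighted sum = 133500×661 + 65000×365 + 41500×501 + 45500×894 + 27000×595 + 82000×807 + 177000×711 + 193500×84
  = 88243500 + 23725000 + 20791500 + 40677000 + 16065000 + 66174000 + 125847000 + 16254000 = 397777000
Sum of weights = 661 + 365 + 501 + 894 + 595 + 807 + 711 + 84 = 4618
Weighted mean = 397777000 / 4618 = 86136.206

86136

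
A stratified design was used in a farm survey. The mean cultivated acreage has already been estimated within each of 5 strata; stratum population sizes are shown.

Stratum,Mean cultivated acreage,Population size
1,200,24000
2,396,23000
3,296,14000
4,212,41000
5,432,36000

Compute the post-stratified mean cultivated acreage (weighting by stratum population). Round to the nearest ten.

Σ Nₕ·x̄ₕ = 200×24000 + 396×23000 + 296×14000 + 212×41000 + 432×36000
  = 4800000 + 9108000 + 4144000 + 8692000 + 15552000 = 42296000
Σ Nₕ = 24000 + 23000 + 14000 + 41000 + 36000 = 138000
Overall mean = 42296000 / 138000 = 306.49275

310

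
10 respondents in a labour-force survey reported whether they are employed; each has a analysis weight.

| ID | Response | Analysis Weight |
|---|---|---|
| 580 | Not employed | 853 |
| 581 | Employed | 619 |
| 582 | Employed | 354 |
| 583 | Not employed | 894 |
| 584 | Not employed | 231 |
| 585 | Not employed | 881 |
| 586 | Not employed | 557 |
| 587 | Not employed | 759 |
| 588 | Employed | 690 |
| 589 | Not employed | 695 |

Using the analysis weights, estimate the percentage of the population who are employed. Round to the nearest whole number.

25

Sum of weights for 'Employed' = 619 + 354 + 690 = 1663
Total weight = 853 + 619 + 354 + 894 + 231 + 881 + 557 + 759 + 690 + 695 = 6533
Weighted proportion = 1663 / 6533 = 0.2545538 → 25.45538%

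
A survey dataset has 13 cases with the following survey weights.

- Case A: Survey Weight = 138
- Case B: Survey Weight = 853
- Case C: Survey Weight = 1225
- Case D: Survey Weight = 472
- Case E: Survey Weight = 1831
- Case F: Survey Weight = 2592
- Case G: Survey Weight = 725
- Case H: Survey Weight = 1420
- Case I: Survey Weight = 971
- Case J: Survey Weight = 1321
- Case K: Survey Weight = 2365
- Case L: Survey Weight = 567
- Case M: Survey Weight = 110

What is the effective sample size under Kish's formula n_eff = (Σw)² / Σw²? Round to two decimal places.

8.98

Σ wᵢ = 14590
Σ wᵢ² = 23697808
n_eff = 14590² / 23697808 = 212868100 / 23697808 = 8.9826072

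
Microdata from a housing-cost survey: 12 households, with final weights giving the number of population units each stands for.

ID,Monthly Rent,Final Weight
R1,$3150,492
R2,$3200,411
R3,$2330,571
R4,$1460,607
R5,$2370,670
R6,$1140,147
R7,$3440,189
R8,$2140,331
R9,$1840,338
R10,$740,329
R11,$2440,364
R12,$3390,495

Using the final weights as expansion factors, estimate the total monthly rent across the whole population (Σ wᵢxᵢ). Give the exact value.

11627220

Weighted total = 11627220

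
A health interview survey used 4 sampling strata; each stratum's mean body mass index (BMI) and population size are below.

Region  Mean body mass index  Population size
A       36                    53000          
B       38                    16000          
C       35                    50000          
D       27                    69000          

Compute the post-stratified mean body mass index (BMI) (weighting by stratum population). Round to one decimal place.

Σ Nₕ·x̄ₕ = 36×53000 + 38×16000 + 35×50000 + 27×69000
  = 1908000 + 608000 + 1750000 + 1863000 = 6129000
Σ Nₕ = 53000 + 16000 + 50000 + 69000 = 188000
Overall mean = 6129000 / 188000 = 32.601064

32.6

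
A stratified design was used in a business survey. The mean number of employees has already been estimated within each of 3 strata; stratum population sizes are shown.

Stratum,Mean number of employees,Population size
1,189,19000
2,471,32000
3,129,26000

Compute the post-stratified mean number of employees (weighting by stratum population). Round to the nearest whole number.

Σ Nₕ·x̄ₕ = 189×19000 + 471×32000 + 129×26000
  = 22017000
Σ Nₕ = 19000 + 32000 + 26000 = 77000
Overall mean = 22017000 / 77000 = 285.93506

286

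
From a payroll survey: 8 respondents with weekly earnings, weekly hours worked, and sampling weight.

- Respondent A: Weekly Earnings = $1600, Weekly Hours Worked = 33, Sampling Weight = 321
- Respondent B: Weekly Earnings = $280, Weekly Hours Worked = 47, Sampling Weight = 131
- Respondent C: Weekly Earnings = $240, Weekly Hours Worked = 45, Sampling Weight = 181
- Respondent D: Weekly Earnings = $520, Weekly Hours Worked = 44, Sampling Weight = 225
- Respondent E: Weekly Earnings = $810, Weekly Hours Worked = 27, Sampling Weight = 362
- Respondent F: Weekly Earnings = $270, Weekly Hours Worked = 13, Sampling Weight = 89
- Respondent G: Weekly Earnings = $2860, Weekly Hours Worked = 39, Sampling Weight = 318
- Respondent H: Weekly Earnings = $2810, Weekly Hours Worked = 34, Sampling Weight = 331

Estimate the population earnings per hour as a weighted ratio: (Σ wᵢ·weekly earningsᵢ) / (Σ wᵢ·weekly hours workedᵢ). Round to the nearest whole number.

Σ wᵢ·y = 1600×321 + 280×131 + 240×181 + 520×225 + 810×362 + 270×89 + 2860×318 + 2810×331
  = 513600 + 36680 + 43440 + 117000 + 293220 + 24030 + 909480 + 930110 = 2867560
Σ wᵢ·x = 33×321 + 47×131 + 45×181 + 44×225 + 27×362 + 13×89 + 39×318 + 34×331
  = 10593 + 6157 + 8145 + 9900 + 9774 + 1157 + 12402 + 11254 = 69382
Ratio = 2867560 / 69382 = 41.330028

41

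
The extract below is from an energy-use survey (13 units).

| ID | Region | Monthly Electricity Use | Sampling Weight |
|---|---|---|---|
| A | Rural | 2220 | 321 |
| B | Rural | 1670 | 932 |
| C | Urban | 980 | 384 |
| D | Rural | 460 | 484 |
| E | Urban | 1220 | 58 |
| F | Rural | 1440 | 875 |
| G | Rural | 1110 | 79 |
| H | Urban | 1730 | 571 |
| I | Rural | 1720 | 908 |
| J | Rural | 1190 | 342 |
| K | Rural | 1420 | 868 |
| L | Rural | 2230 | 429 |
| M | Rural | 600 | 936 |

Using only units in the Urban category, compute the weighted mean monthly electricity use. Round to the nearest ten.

1420

Urban rows: C, E, H
Weighted sum = 980×384 + 1220×58 + 1730×571
  = 376320 + 70760 + 987830 = 1434910
Sum of weights = 384 + 58 + 571 = 1013
Weighted mean = 1434910 / 1013 = 1416.4956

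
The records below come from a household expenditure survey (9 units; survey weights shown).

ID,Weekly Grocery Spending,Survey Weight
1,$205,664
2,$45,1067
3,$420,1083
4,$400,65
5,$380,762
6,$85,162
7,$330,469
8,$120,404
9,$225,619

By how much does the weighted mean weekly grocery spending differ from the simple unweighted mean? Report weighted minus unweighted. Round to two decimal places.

2.01

Unweighted sum = 205 + 45 + 420 + 400 + 380 + 85 + 330 + 120 + 225 = 2210
Unweighted mean = 2210 / 9 = 245.55556
Weighted sum = 205×664 + 45×1067 + 420×1083 + 400×65 + 380×762 + 85×162 + 330×469 + 120×404 + 225×619
  = 136120 + 48015 + 454860 + 26000 + 289560 + 13770 + 154770 + 48480 + 139275 = 1310850
Sum of weights = 664 + 1067 + 1083 + 65 + 762 + 162 + 469 + 404 + 619 = 5295
Weighted mean = 1310850 / 5295 = 247.56374
Difference (weighted minus unweighted) = 2.0081838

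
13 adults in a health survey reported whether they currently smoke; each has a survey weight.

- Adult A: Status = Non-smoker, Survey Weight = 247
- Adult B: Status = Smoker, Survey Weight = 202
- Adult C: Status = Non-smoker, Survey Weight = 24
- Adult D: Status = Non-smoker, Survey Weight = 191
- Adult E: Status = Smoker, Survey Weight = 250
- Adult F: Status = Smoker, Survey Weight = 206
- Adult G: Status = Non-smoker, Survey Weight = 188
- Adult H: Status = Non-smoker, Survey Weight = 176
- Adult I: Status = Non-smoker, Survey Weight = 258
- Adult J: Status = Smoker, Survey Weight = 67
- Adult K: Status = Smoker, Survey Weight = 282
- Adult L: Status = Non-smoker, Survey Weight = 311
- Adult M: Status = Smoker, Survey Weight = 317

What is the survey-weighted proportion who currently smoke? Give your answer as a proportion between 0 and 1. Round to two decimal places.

Sum of weights for 'Smoker' = 202 + 250 + 206 + 67 + 282 + 317 = 1324
Total weight = 2719
Weighted proportion = 1324 / 2719 = 0.48694373

0.49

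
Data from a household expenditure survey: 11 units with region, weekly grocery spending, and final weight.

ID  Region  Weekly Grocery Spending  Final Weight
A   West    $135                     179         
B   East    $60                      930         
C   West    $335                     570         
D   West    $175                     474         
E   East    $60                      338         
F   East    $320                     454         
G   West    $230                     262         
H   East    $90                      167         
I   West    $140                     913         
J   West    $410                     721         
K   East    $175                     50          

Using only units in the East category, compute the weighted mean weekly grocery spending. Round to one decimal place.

126.4

East rows: B, E, F, H, K
Weighted sum = 60×930 + 60×338 + 320×454 + 90×167 + 175×50
  = 55800 + 20280 + 145280 + 15030 + 8750 = 245140
Sum of weights = 930 + 338 + 454 + 167 + 50 = 1939
Weighted mean = 245140 / 1939 = 126.42599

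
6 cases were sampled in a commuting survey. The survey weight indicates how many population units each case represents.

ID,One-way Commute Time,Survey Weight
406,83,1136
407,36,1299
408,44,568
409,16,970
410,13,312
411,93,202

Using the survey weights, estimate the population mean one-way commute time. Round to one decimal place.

Weighted sum = 83×1136 + 36×1299 + 44×568 + 16×970 + 13×312 + 93×202
  = 94288 + 46764 + 24992 + 15520 + 4056 + 18786 = 204406
Sum of weights = 4487
Weighted mean = 204406 / 4487 = 45.555159

45.6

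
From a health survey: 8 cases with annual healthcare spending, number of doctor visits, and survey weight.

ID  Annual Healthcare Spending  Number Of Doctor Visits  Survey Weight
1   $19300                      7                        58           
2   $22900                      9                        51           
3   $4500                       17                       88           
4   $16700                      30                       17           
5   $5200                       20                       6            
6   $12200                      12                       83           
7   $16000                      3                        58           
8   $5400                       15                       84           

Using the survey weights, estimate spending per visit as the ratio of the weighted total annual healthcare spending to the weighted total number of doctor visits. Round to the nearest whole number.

995

Σ wᵢ·y = 19300×58 + 22900×51 + 4500×88 + 16700×17 + 5200×6 + 12200×83 + 16000×58 + 5400×84
  = 1119400 + 1167900 + 396000 + 283900 + 31200 + 1012600 + 928000 + 453600 = 5392600
Σ wᵢ·x = 7×58 + 9×51 + 17×88 + 30×17 + 20×6 + 12×83 + 3×58 + 15×84
  = 406 + 459 + 1496 + 510 + 120 + 996 + 174 + 1260 = 5421
Ratio = 5392600 / 5421 = 994.76111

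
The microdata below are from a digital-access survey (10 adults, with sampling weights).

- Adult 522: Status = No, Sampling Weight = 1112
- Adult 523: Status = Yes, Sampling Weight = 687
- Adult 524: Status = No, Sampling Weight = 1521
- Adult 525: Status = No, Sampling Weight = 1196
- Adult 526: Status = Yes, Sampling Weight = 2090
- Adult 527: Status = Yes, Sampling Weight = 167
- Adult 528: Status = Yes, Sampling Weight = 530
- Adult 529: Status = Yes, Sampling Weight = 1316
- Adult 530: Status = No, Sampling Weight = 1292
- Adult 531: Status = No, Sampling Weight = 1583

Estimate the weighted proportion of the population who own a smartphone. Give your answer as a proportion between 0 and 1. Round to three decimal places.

0.417

Sum of weights for 'Yes' = 687 + 2090 + 167 + 530 + 1316 = 4790
Total weight = 11494
Weighted proportion = 4790 / 11494 = 0.41673917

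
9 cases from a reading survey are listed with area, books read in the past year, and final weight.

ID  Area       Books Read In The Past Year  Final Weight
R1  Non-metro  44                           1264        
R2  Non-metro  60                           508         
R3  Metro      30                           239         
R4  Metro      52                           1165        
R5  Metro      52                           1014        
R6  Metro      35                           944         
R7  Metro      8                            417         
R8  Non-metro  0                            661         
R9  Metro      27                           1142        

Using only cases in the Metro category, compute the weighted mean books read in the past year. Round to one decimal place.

38.1

Metro rows: R3, R4, R5, R6, R7, R9
Weighted sum = 30×239 + 52×1165 + 52×1014 + 35×944 + 8×417 + 27×1142
  = 7170 + 60580 + 52728 + 33040 + 3336 + 30834 = 187688
Sum of weights = 239 + 1165 + 1014 + 944 + 417 + 1142 = 4921
Weighted mean = 187688 / 4921 = 38.140215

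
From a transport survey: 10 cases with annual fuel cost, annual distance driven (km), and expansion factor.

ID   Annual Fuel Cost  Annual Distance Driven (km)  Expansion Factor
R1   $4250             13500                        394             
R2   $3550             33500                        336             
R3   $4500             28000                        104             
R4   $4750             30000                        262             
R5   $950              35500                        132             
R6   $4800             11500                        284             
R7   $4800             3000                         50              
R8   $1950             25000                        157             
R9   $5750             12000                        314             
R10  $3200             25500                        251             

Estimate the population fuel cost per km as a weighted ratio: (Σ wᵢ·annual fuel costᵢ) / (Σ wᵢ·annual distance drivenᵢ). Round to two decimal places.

Σ wᵢ·y = 4250×394 + 3550×336 + 4500×104 + 4750×262 + 950×132 + 4800×284 + 4800×50 + 1950×157 + 5750×314 + 3200×251
  = 1674500 + 1192800 + 468000 + 1244500 + 125400 + 1363200 + 240000 + 306150 + 1805500 + 803200 = 9223250
Σ wᵢ·x = 13500×394 + 33500×336 + 28000×104 + 30000×262 + 35500×132 + 11500×284 + 3000×50 + 25000×157 + 12000×314 + 25500×251
  = 5319000 + 11256000 + 2912000 + 7860000 + 4686000 + 3266000 + 150000 + 3925000 + 3768000 + 6400500 = 49542500
Ratio = 9223250 / 49542500 = 0.18616844

0.19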